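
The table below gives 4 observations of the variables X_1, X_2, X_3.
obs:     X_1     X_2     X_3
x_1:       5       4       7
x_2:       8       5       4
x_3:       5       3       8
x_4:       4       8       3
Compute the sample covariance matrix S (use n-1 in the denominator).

Step 1 — column means:
  mean(X_1) = (5 + 8 + 5 + 4) / 4 = 22/4 = 5.5
  mean(X_2) = (4 + 5 + 3 + 8) / 4 = 20/4 = 5
  mean(X_3) = (7 + 4 + 8 + 3) / 4 = 22/4 = 5.5

Step 2 — sample covariance S[i,j] = (1/(n-1)) · Σ_k (x_{k,i} - mean_i) · (x_{k,j} - mean_j), with n-1 = 3.
  S[X_1,X_1] = ((-0.5)·(-0.5) + (2.5)·(2.5) + (-0.5)·(-0.5) + (-1.5)·(-1.5)) / 3 = 9/3 = 3
  S[X_1,X_2] = ((-0.5)·(-1) + (2.5)·(0) + (-0.5)·(-2) + (-1.5)·(3)) / 3 = -3/3 = -1
  S[X_1,X_3] = ((-0.5)·(1.5) + (2.5)·(-1.5) + (-0.5)·(2.5) + (-1.5)·(-2.5)) / 3 = -2/3 = -0.6667
  S[X_2,X_2] = ((-1)·(-1) + (0)·(0) + (-2)·(-2) + (3)·(3)) / 3 = 14/3 = 4.6667
  S[X_2,X_3] = ((-1)·(1.5) + (0)·(-1.5) + (-2)·(2.5) + (3)·(-2.5)) / 3 = -14/3 = -4.6667
  S[X_3,X_3] = ((1.5)·(1.5) + (-1.5)·(-1.5) + (2.5)·(2.5) + (-2.5)·(-2.5)) / 3 = 17/3 = 5.6667

S is symmetric (S[j,i] = S[i,j]). Assembling:

S = [[3, -1, -0.6667],
 [-1, 4.6667, -4.6667],
 [-0.6667, -4.6667, 5.6667]]


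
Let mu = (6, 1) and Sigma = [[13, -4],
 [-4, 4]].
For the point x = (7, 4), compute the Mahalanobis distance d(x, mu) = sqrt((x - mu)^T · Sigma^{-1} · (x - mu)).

Step 1 — centre the observation: (x - mu) = (1, 3).

Step 2 — invert Sigma. det(Sigma) = 13·4 - (-4)² = 36.
  Sigma^{-1} = (1/det) · [[d, -b], [-b, a]] = [[0.1111, 0.1111],
 [0.1111, 0.3611]].

Step 3 — form the quadratic (x - mu)^T · Sigma^{-1} · (x - mu):
  Sigma^{-1} · (x - mu) = (0.4444, 1.1944).
  (x - mu)^T · [Sigma^{-1} · (x - mu)] = (1)·(0.4444) + (3)·(1.1944) = 4.0278.

Step 4 — take square root: d = √(4.0278) ≈ 2.0069.

d(x, mu) = √(4.0278) ≈ 2.0069


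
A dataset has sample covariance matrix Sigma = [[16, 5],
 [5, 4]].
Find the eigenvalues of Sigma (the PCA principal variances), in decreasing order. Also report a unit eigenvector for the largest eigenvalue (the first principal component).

Step 1 — characteristic polynomial of 2×2 Sigma:
  det(Sigma - λI) = λ² - trace · λ + det = 0.
  trace = 16 + 4 = 20, det = 16·4 - (5)² = 39.
Step 2 — discriminant:
  Δ = trace² - 4·det = 400 - 156 = 244.
Step 3 — eigenvalues:
  λ = (trace ± √Δ)/2 = (20 ± 15.6205)/2,
  λ_1 = 17.8102,  λ_2 = 2.1898.

Step 4 — unit eigenvector for λ_1: solve (Sigma - λ_1 I)v = 0. First row:
  (16 - 17.8102)·v_x + (5)·v_y = 0, i.e. (-1.8102)·v_x + (5)·v_y = 0,
  so v ∝ (b, λ_1 - a) = (5, 1.8102) = u.
  ||u|| = √((5)² + (1.8102)²) = √(28.277) ≈ 5.3176,
  v_1 = u/||u|| ≈ (0.9403, 0.3404) (||v_1|| = 1).

λ_1 = 17.8102,  λ_2 = 2.1898;  v_1 ≈ (0.9403, 0.3404)


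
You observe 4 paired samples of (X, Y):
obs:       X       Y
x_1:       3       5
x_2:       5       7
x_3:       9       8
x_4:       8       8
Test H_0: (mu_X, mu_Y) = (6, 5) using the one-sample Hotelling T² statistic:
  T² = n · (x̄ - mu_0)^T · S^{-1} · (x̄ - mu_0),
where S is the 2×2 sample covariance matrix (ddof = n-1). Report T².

Step 1 — sample mean vector:
  mean(X) = (3 + 5 + 9 + 8) / 4 = 25/4 = 6.25
  mean(Y) = (5 + 7 + 8 + 8) / 4 = 28/4 = 7
  x̄ = (6.25, 7),  deviation x̄ - mu_0 = (6.25, 7) - (6, 5) = (0.25, 2).

Step 2 — sample covariance matrix, S[i,j] = (1/(n-1)) · Σ_k (x_{k,i} - mean_i) · (x_{k,j} - mean_j), divisor n-1 = 3:
  S[X,X] = ((-3.25)·(-3.25) + (-1.25)·(-1.25) + (2.75)·(2.75) + (1.75)·(1.75)) / 3 = 22.75/3 = 7.5833
  S[X,Y] = ((-3.25)·(-2) + (-1.25)·(0) + (2.75)·(1) + (1.75)·(1)) / 3 = 11/3 = 3.6667
  S[Y,Y] = ((-2)·(-2) + (0)·(0) + (1)·(1) + (1)·(1)) / 3 = 6/3 = 2
  S = [[7.5833, 3.6667],
 [3.6667, 2]].

Step 3 — invert S. det(S) = 7.5833·2 - (3.6667)² = 1.7222.
  S^{-1} = (1/det) · [[d, -b], [-b, a]] = [[1.1613, -2.129],
 [-2.129, 4.4032]].

Step 4 — quadratic form (x̄ - mu_0)^T · S^{-1} · (x̄ - mu_0):
  S^{-1} · (x̄ - mu_0) = (-3.9677, 8.2742),
  (x̄ - mu_0)^T · [...] = (0.25)·(-3.9677) + (2)·(8.2742) = 15.5565.

Step 5 — scale by n: T² = 4 · 15.5565 = 62.2258.

T² ≈ 62.2258


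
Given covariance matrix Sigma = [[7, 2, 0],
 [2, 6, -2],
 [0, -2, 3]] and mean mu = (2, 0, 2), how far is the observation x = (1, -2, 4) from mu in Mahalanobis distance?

Step 1 — centre the observation: (x - mu) = (-1, -2, 2).

Step 2 — invert Sigma (cofactor / det for 3×3, or solve directly):
  Sigma^{-1} = [[0.1628, -0.0698, -0.0465],
 [-0.0698, 0.2442, 0.1628],
 [-0.0465, 0.1628, 0.4419]].

Step 3 — form the quadratic (x - mu)^T · Sigma^{-1} · (x - mu):
  Sigma^{-1} · (x - mu) = (-0.1163, -0.093, 0.6047).
  (x - mu)^T · [Sigma^{-1} · (x - mu)] = (-1)·(-0.1163) + (-2)·(-0.093) + (2)·(0.6047) = 1.5116.

Step 4 — take square root: d = √(1.5116) ≈ 1.2295.

d(x, mu) = √(1.5116) ≈ 1.2295


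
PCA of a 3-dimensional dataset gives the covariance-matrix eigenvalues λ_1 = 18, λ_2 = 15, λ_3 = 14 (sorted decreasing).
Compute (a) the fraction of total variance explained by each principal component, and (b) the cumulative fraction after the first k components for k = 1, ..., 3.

Step 1 — total variance = trace(Sigma) = Σ λ_i = 18 + 15 + 14 = 47.

Step 2 — fraction explained by component i = λ_i / Σ λ:
  PC1: 18/47 = 0.383
  PC2: 15/47 = 0.3191
  PC3: 14/47 = 0.2979

Step 3 — cumulative fraction after k components = (λ_1 + ... + λ_k) / Σ λ:
  k = 1: 18/47 = 0.383
  k = 2: (18 + 15)/47 = 33/47 = 0.7021
  k = 3: (18 + 15 + 14)/47 = 47/47 = 1

Summary (fraction, with percent):

explained: PC1 0.383 (38.3%), PC2 0.3191 (31.91%), PC3 0.2979 (29.79%);  cumulative: 0.383, 0.7021, 1


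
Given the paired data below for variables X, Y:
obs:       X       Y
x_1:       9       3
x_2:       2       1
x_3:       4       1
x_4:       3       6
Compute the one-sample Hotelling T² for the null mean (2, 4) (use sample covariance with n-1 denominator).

Step 1 — sample mean vector:
  mean(X) = (9 + 2 + 4 + 3) / 4 = 18/4 = 4.5
  mean(Y) = (3 + 1 + 1 + 6) / 4 = 11/4 = 2.75
  x̄ = (4.5, 2.75),  deviation x̄ - mu_0 = (4.5, 2.75) - (2, 4) = (2.5, -1.25).

Step 2 — sample covariance matrix, S[i,j] = (1/(n-1)) · Σ_k (x_{k,i} - mean_i) · (x_{k,j} - mean_j), divisor n-1 = 3:
  S[X,X] = ((4.5)·(4.5) + (-2.5)·(-2.5) + (-0.5)·(-0.5) + (-1.5)·(-1.5)) / 3 = 29/3 = 9.6667
  S[X,Y] = ((4.5)·(0.25) + (-2.5)·(-1.75) + (-0.5)·(-1.75) + (-1.5)·(3.25)) / 3 = 1.5/3 = 0.5
  S[Y,Y] = ((0.25)·(0.25) + (-1.75)·(-1.75) + (-1.75)·(-1.75) + (3.25)·(3.25)) / 3 = 16.75/3 = 5.5833
  S = [[9.6667, 0.5],
 [0.5, 5.5833]].

Step 3 — invert S. det(S) = 9.6667·5.5833 - (0.5)² = 53.7222.
  S^{-1} = (1/det) · [[d, -b], [-b, a]] = [[0.1039, -0.0093],
 [-0.0093, 0.1799]].

Step 4 — quadratic form (x̄ - mu_0)^T · S^{-1} · (x̄ - mu_0):
  S^{-1} · (x̄ - mu_0) = (0.2715, -0.2482),
  (x̄ - mu_0)^T · [...] = (2.5)·(0.2715) + (-1.25)·(-0.2482) = 0.9889.

Step 5 — scale by n: T² = 4 · 0.9889 = 3.9555.

T² ≈ 3.9555


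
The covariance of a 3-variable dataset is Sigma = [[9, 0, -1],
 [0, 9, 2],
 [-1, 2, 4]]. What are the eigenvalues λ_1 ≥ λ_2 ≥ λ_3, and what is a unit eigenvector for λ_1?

Step 1 — characteristic polynomial p(λ) = det(λI - Sigma) = λ³ - tr·λ² + c_1·λ - det, where tr = trace, c_1 = sum of the principal 2×2 minors, det = det(Sigma):
  tr = 9 + 9 + 4 = 22,
  c_1 = (9·9 - (0)²) + (9·4 - (-1)²) + (9·4 - (2)²) = 81 + 35 + 32 = 148,
  det = 9·(9·4 - (2)²) - (0)·((0)·4 - (2)·(-1)) + (-1)·((0)·(2) - 9·(-1)) = 9·(32) - (0)·(2) + (-1)·(9) = 279.
  So p(λ) = λ³ - 22λ² + 148λ - 279.
Step 2 — look for an integer root (rational root theorem: any rational root is an integer divisor of 279). Testing λ = 9:
  p(9) = 729 - 1782 + 1332 - 279 = 0  ✓
  Dividing out (λ - 9): p(λ) = (λ - 9)(λ² - 13λ + 31).
Step 3 — remaining eigenvalues from the quadratic λ² - 13λ + 31 = 0:
  Δ = 13² - 4·31 = 169 - 124 = 45,  λ = (13 ± √45)/2 = (13 ± 6.7082)/2 ≈ 9.8541 or 3.1459.
  Sorted: λ_1 = 9.8541,  λ_2 = 9,  λ_3 = 3.1459  (check: sum = 22 = tr ✓).

Step 4 — unit eigenvector for λ_1 ≈ 9.8541: v spans the null space of (Sigma - λ_1 I), whose rows are
  r_1 = (-0.8541, 0, -1),  r_2 = (0, -0.8541, 2),  r_3 = (-1, 2, -5.8541).
  v is orthogonal to every row, so take v ∝ r_1 × r_2 = ((0)·(2) - (-1)·(-0.8541), (-1)·(0) - (-0.8541)·(2), (-0.8541)·(-0.8541) - (0)·(0)) ≈ (-0.8541, 1.7082, 0.7295).
  Rescale (multiply by -1 so the first nonzero entry is positive): u = (0.8541, -1.7082, -0.7295).
  ||u|| = √((0.8541)² + (-1.7082)² + (-0.7295)²) = √(4.1796) ≈ 2.0444,  v_1 = u/||u|| ≈ (0.4178, -0.8355, -0.3568) (||v_1|| = 1).

λ_1 = 9.8541,  λ_2 = 9,  λ_3 = 3.1459;  v_1 ≈ (0.4178, -0.8355, -0.3568)


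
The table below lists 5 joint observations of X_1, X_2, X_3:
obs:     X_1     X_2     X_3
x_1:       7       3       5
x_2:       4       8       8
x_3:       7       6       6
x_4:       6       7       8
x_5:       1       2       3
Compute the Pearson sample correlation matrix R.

Step 1 — column means:
  mean(X_1) = (7 + 4 + 7 + 6 + 1) / 5 = 25/5 = 5
  mean(X_2) = (3 + 8 + 6 + 7 + 2) / 5 = 26/5 = 5.2
  mean(X_3) = (5 + 8 + 6 + 8 + 3) / 5 = 30/5 = 6

Step 2 — sample variances and covariances s[i,j] = (1/(n-1)) · Σ_k (x_{k,i} - mean_i) · (x_{k,j} - mean_j), with n-1 = 4:
  s[X_1,X_1] = ((2)·(2) + (-1)·(-1) + (2)·(2) + (1)·(1) + (-4)·(-4)) / 4 = 26/4 = 6.5
  s[X_1,X_2] = ((2)·(-2.2) + (-1)·(2.8) + (2)·(0.8) + (1)·(1.8) + (-4)·(-3.2)) / 4 = 9/4 = 2.25
  s[X_1,X_3] = ((2)·(-1) + (-1)·(2) + (2)·(0) + (1)·(2) + (-4)·(-3)) / 4 = 10/4 = 2.5
  s[X_2,X_2] = ((-2.2)·(-2.2) + (2.8)·(2.8) + (0.8)·(0.8) + (1.8)·(1.8) + (-3.2)·(-3.2)) / 4 = 26.8/4 = 6.7
  s[X_2,X_3] = ((-2.2)·(-1) + (2.8)·(2) + (0.8)·(0) + (1.8)·(2) + (-3.2)·(-3)) / 4 = 21/4 = 5.25
  s[X_3,X_3] = ((-1)·(-1) + (2)·(2) + (0)·(0) + (2)·(2) + (-3)·(-3)) / 4 = 18/4 = 4.5
  Sample standard deviations s_i = √(s[i,i]):
  s(X_1) = √(6.5) = 2.5495
  s(X_2) = √(6.7) = 2.5884
  s(X_3) = √(4.5) = 2.1213

Step 3 — r_{ij} = s_{ij} / (s_i · s_j):
  r[X_1,X_1] = 1 (diagonal).
  r[X_1,X_2] = 2.25 / (2.5495 · 2.5884) = 2.25 / 6.5992 = 0.3409
  r[X_1,X_3] = 2.5 / (2.5495 · 2.1213) = 2.5 / 5.4083 = 0.4623
  r[X_2,X_2] = 1 (diagonal).
  r[X_2,X_3] = 5.25 / (2.5884 · 2.1213) = 5.25 / 5.4909 = 0.9561
  r[X_3,X_3] = 1 (diagonal).

R is symmetric with unit diagonal. Assembling:

R = [[1, 0.3409, 0.4623],
 [0.3409, 1, 0.9561],
 [0.4623, 0.9561, 1]]


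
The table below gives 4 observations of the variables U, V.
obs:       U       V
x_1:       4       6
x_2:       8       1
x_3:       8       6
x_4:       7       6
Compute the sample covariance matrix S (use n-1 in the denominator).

Step 1 — column means:
  mean(U) = (4 + 8 + 8 + 7) / 4 = 27/4 = 6.75
  mean(V) = (6 + 1 + 6 + 6) / 4 = 19/4 = 4.75

Step 2 — sample covariance S[i,j] = (1/(n-1)) · Σ_k (x_{k,i} - mean_i) · (x_{k,j} - mean_j), with n-1 = 3.
  S[U,U] = ((-2.75)·(-2.75) + (1.25)·(1.25) + (1.25)·(1.25) + (0.25)·(0.25)) / 3 = 10.75/3 = 3.5833
  S[U,V] = ((-2.75)·(1.25) + (1.25)·(-3.75) + (1.25)·(1.25) + (0.25)·(1.25)) / 3 = -6.25/3 = -2.0833
  S[V,V] = ((1.25)·(1.25) + (-3.75)·(-3.75) + (1.25)·(1.25) + (1.25)·(1.25)) / 3 = 18.75/3 = 6.25

S is symmetric (S[j,i] = S[i,j]). Assembling:

S = [[3.5833, -2.0833],
 [-2.0833, 6.25]]


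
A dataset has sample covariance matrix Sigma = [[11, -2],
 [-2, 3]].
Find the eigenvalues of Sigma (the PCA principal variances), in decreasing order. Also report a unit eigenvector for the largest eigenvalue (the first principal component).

Step 1 — characteristic polynomial of 2×2 Sigma:
  det(Sigma - λI) = λ² - trace · λ + det = 0.
  trace = 11 + 3 = 14, det = 11·3 - (-2)² = 29.
Step 2 — discriminant:
  Δ = trace² - 4·det = 196 - 116 = 80.
Step 3 — eigenvalues:
  λ = (trace ± √Δ)/2 = (14 ± 8.9443)/2,
  λ_1 = 11.4721,  λ_2 = 2.5279.

Step 4 — unit eigenvector for λ_1: solve (Sigma - λ_1 I)v = 0. First row:
  (11 - 11.4721)·v_x + (-2)·v_y = 0, i.e. (-0.4721)·v_x + (-2)·v_y = 0,
  so v ∝ (b, λ_1 - a) = (-2, 0.4721); multiply by -1 so the first entry is positive: u = (2, -0.4721).
  ||u|| = √((2)² + (-0.4721)²) = √(4.2229) ≈ 2.055,
  v_1 = u/||u|| ≈ (0.9732, -0.2298) (||v_1|| = 1).

λ_1 = 11.4721,  λ_2 = 2.5279;  v_1 ≈ (0.9732, -0.2298)


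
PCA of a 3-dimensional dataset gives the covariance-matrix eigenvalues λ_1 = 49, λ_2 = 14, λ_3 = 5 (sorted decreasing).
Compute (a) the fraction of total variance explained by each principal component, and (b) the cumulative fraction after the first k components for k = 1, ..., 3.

Step 1 — total variance = trace(Sigma) = Σ λ_i = 49 + 14 + 5 = 68.

Step 2 — fraction explained by component i = λ_i / Σ λ:
  PC1: 49/68 = 0.7206
  PC2: 14/68 = 0.2059
  PC3: 5/68 = 0.0735

Step 3 — cumulative fraction after k components = (λ_1 + ... + λ_k) / Σ λ:
  k = 1: 49/68 = 0.7206
  k = 2: (49 + 14)/68 = 63/68 = 0.9265
  k = 3: (49 + 14 + 5)/68 = 68/68 = 1

Summary (fraction, with percent):

explained: PC1 0.7206 (72.06%), PC2 0.2059 (20.59%), PC3 0.0735 (7.35%);  cumulative: 0.7206, 0.9265, 1


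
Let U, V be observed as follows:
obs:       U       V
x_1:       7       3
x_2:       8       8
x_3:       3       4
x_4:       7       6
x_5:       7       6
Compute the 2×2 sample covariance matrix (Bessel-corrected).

Step 1 — column means:
  mean(U) = (7 + 8 + 3 + 7 + 7) / 5 = 32/5 = 6.4
  mean(V) = (3 + 8 + 4 + 6 + 6) / 5 = 27/5 = 5.4

Step 2 — sample covariance S[i,j] = (1/(n-1)) · Σ_k (x_{k,i} - mean_i) · (x_{k,j} - mean_j), with n-1 = 4.
  S[U,U] = ((0.6)·(0.6) + (1.6)·(1.6) + (-3.4)·(-3.4) + (0.6)·(0.6) + (0.6)·(0.6)) / 4 = 15.2/4 = 3.8
  S[U,V] = ((0.6)·(-2.4) + (1.6)·(2.6) + (-3.4)·(-1.4) + (0.6)·(0.6) + (0.6)·(0.6)) / 4 = 8.2/4 = 2.05
  S[V,V] = ((-2.4)·(-2.4) + (2.6)·(2.6) + (-1.4)·(-1.4) + (0.6)·(0.6) + (0.6)·(0.6)) / 4 = 15.2/4 = 3.8

S is symmetric (S[j,i] = S[i,j]). Assembling:

S = [[3.8, 2.05],
 [2.05, 3.8]]


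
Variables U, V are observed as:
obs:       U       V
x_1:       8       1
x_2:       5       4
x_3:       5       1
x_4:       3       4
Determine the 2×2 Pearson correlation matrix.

Step 1 — column means:
  mean(U) = (8 + 5 + 5 + 3) / 4 = 21/4 = 5.25
  mean(V) = (1 + 4 + 1 + 4) / 4 = 10/4 = 2.5

Step 2 — sample variances and covariances s[i,j] = (1/(n-1)) · Σ_k (x_{k,i} - mean_i) · (x_{k,j} - mean_j), with n-1 = 3:
  s[U,U] = ((2.75)·(2.75) + (-0.25)·(-0.25) + (-0.25)·(-0.25) + (-2.25)·(-2.25)) / 3 = 12.75/3 = 4.25
  s[U,V] = ((2.75)·(-1.5) + (-0.25)·(1.5) + (-0.25)·(-1.5) + (-2.25)·(1.5)) / 3 = -7.5/3 = -2.5
  s[V,V] = ((-1.5)·(-1.5) + (1.5)·(1.5) + (-1.5)·(-1.5) + (1.5)·(1.5)) / 3 = 9/3 = 3
  Sample standard deviations s_i = √(s[i,i]):
  s(U) = √(4.25) = 2.0616
  s(V) = √(3) = 1.7321

Step 3 — r_{ij} = s_{ij} / (s_i · s_j):
  r[U,U] = 1 (diagonal).
  r[U,V] = -2.5 / (2.0616 · 1.7321) = -2.5 / 3.5707 = -0.7001
  r[V,V] = 1 (diagonal).

R is symmetric with unit diagonal. Assembling:

R = [[1, -0.7001],
 [-0.7001, 1]]


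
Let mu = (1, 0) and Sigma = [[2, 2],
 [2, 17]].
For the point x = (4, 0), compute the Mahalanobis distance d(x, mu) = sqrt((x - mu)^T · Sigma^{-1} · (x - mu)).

Step 1 — centre the observation: (x - mu) = (3, 0).

Step 2 — invert Sigma. det(Sigma) = 2·17 - (2)² = 30.
  Sigma^{-1} = (1/det) · [[d, -b], [-b, a]] = [[0.5667, -0.0667],
 [-0.0667, 0.0667]].

Step 3 — form the quadratic (x - mu)^T · Sigma^{-1} · (x - mu):
  Sigma^{-1} · (x - mu) = (1.7, -0.2).
  (x - mu)^T · [Sigma^{-1} · (x - mu)] = (3)·(1.7) + (0)·(-0.2) = 5.1.

Step 4 — take square root: d = √(5.1) ≈ 2.2583.

d(x, mu) = √(5.1) ≈ 2.2583


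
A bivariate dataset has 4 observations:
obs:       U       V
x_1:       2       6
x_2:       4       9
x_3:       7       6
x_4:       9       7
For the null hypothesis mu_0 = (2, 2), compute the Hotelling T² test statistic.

Step 1 — sample mean vector:
  mean(U) = (2 + 4 + 7 + 9) / 4 = 22/4 = 5.5
  mean(V) = (6 + 9 + 6 + 7) / 4 = 28/4 = 7
  x̄ = (5.5, 7),  deviation x̄ - mu_0 = (5.5, 7) - (2, 2) = (3.5, 5).

Step 2 — sample covariance matrix, S[i,j] = (1/(n-1)) · Σ_k (x_{k,i} - mean_i) · (x_{k,j} - mean_j), divisor n-1 = 3:
  S[U,U] = ((-3.5)·(-3.5) + (-1.5)·(-1.5) + (1.5)·(1.5) + (3.5)·(3.5)) / 3 = 29/3 = 9.6667
  S[U,V] = ((-3.5)·(-1) + (-1.5)·(2) + (1.5)·(-1) + (3.5)·(0)) / 3 = -1/3 = -0.3333
  S[V,V] = ((-1)·(-1) + (2)·(2) + (-1)·(-1) + (0)·(0)) / 3 = 6/3 = 2
  S = [[9.6667, -0.3333],
 [-0.3333, 2]].

Step 3 — invert S. det(S) = 9.6667·2 - (-0.3333)² = 19.2222.
  S^{-1} = (1/det) · [[d, -b], [-b, a]] = [[0.104, 0.0173],
 [0.0173, 0.5029]].

Step 4 — quadratic form (x̄ - mu_0)^T · S^{-1} · (x̄ - mu_0):
  S^{-1} · (x̄ - mu_0) = (0.4509, 2.5751),
  (x̄ - mu_0)^T · [...] = (3.5)·(0.4509) + (5)·(2.5751) = 14.4538.

Step 5 — scale by n: T² = 4 · 14.4538 = 57.815.

T² ≈ 57.815


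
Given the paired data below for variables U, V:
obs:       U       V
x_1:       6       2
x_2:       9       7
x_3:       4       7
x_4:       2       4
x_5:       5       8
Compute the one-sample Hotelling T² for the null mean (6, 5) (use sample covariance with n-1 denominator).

Step 1 — sample mean vector:
  mean(U) = (6 + 9 + 4 + 2 + 5) / 5 = 26/5 = 5.2
  mean(V) = (2 + 7 + 7 + 4 + 8) / 5 = 28/5 = 5.6
  x̄ = (5.2, 5.6),  deviation x̄ - mu_0 = (5.2, 5.6) - (6, 5) = (-0.8, 0.6).

Step 2 — sample covariance matrix, S[i,j] = (1/(n-1)) · Σ_k (x_{k,i} - mean_i) · (x_{k,j} - mean_j), divisor n-1 = 4:
  S[U,U] = ((0.8)·(0.8) + (3.8)·(3.8) + (-1.2)·(-1.2) + (-3.2)·(-3.2) + (-0.2)·(-0.2)) / 4 = 26.8/4 = 6.7
  S[U,V] = ((0.8)·(-3.6) + (3.8)·(1.4) + (-1.2)·(1.4) + (-3.2)·(-1.6) + (-0.2)·(2.4)) / 4 = 5.4/4 = 1.35
  S[V,V] = ((-3.6)·(-3.6) + (1.4)·(1.4) + (1.4)·(1.4) + (-1.6)·(-1.6) + (2.4)·(2.4)) / 4 = 25.2/4 = 6.3
  S = [[6.7, 1.35],
 [1.35, 6.3]].

Step 3 — invert S. det(S) = 6.7·6.3 - (1.35)² = 40.3875.
  S^{-1} = (1/det) · [[d, -b], [-b, a]] = [[0.156, -0.0334],
 [-0.0334, 0.1659]].

Step 4 — quadratic form (x̄ - mu_0)^T · S^{-1} · (x̄ - mu_0):
  S^{-1} · (x̄ - mu_0) = (-0.1448, 0.1263),
  (x̄ - mu_0)^T · [...] = (-0.8)·(-0.1448) + (0.6)·(0.1263) = 0.1916.

Step 5 — scale by n: T² = 5 · 0.1916 = 0.9582.

T² ≈ 0.9582


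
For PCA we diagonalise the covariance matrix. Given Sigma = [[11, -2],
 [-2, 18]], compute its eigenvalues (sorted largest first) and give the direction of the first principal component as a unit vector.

Step 1 — characteristic polynomial of 2×2 Sigma:
  det(Sigma - λI) = λ² - trace · λ + det = 0.
  trace = 11 + 18 = 29, det = 11·18 - (-2)² = 194.
Step 2 — discriminant:
  Δ = trace² - 4·det = 841 - 776 = 65.
Step 3 — eigenvalues:
  λ = (trace ± √Δ)/2 = (29 ± 8.0623)/2,
  λ_1 = 18.5311,  λ_2 = 10.4689.

Step 4 — unit eigenvector for λ_1: solve (Sigma - λ_1 I)v = 0. First row:
  (11 - 18.5311)·v_x + (-2)·v_y = 0, i.e. (-7.5311)·v_x + (-2)·v_y = 0,
  so v ∝ (b, λ_1 - a) = (-2, 7.5311); multiply by -1 so the first entry is positive: u = (2, -7.5311).
  ||u|| = √((2)² + (-7.5311)²) = √(60.7179) ≈ 7.7922,
  v_1 = u/||u|| ≈ (0.2567, -0.9665) (||v_1|| = 1).

λ_1 = 18.5311,  λ_2 = 10.4689;  v_1 ≈ (0.2567, -0.9665)


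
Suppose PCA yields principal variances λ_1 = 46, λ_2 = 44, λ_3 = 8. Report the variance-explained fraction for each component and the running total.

Step 1 — total variance = trace(Sigma) = Σ λ_i = 46 + 44 + 8 = 98.

Step 2 — fraction explained by component i = λ_i / Σ λ:
  PC1: 46/98 = 0.4694
  PC2: 44/98 = 0.449
  PC3: 8/98 = 0.0816

Step 3 — cumulative fraction after k components = (λ_1 + ... + λ_k) / Σ λ:
  k = 1: 46/98 = 0.4694
  k = 2: (46 + 44)/98 = 90/98 = 0.9184
  k = 3: (46 + 44 + 8)/98 = 98/98 = 1

Summary (fraction, with percent):

explained: PC1 0.4694 (46.94%), PC2 0.449 (44.9%), PC3 0.0816 (8.16%);  cumulative: 0.4694, 0.9184, 1


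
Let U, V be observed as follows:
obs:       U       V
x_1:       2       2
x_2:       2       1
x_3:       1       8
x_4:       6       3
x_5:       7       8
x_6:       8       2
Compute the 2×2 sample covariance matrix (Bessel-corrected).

Step 1 — column means:
  mean(U) = (2 + 2 + 1 + 6 + 7 + 8) / 6 = 26/6 = 4.3333
  mean(V) = (2 + 1 + 8 + 3 + 8 + 2) / 6 = 24/6 = 4

Step 2 — sample covariance S[i,j] = (1/(n-1)) · Σ_k (x_{k,i} - mean_i) · (x_{k,j} - mean_j), with n-1 = 5.
  S[U,U] = ((-2.3333)·(-2.3333) + (-2.3333)·(-2.3333) + (-3.3333)·(-3.3333) + (1.6667)·(1.6667) + (2.6667)·(2.6667) + (3.6667)·(3.6667)) / 5 = 45.3333/5 = 9.0667
  S[U,V] = ((-2.3333)·(-2) + (-2.3333)·(-3) + (-3.3333)·(4) + (1.6667)·(-1) + (2.6667)·(4) + (3.6667)·(-2)) / 5 = 0/5 = 0
  S[V,V] = ((-2)·(-2) + (-3)·(-3) + (4)·(4) + (-1)·(-1) + (4)·(4) + (-2)·(-2)) / 5 = 50/5 = 10

S is symmetric (S[j,i] = S[i,j]). Assembling:

S = [[9.0667, 0],
 [0, 10]]


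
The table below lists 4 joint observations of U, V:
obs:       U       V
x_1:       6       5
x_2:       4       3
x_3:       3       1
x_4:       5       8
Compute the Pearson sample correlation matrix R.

Step 1 — column means:
  mean(U) = (6 + 4 + 3 + 5) / 4 = 18/4 = 4.5
  mean(V) = (5 + 3 + 1 + 8) / 4 = 17/4 = 4.25

Step 2 — sample variances and covariances s[i,j] = (1/(n-1)) · Σ_k (x_{k,i} - mean_i) · (x_{k,j} - mean_j), with n-1 = 3:
  s[U,U] = ((1.5)·(1.5) + (-0.5)·(-0.5) + (-1.5)·(-1.5) + (0.5)·(0.5)) / 3 = 5/3 = 1.6667
  s[U,V] = ((1.5)·(0.75) + (-0.5)·(-1.25) + (-1.5)·(-3.25) + (0.5)·(3.75)) / 3 = 8.5/3 = 2.8333
  s[V,V] = ((0.75)·(0.75) + (-1.25)·(-1.25) + (-3.25)·(-3.25) + (3.75)·(3.75)) / 3 = 26.75/3 = 8.9167
  Sample standard deviations s_i = √(s[i,i]):
  s(U) = √(1.6667) = 1.291
  s(V) = √(8.9167) = 2.9861

Step 3 — r_{ij} = s_{ij} / (s_i · s_j):
  r[U,U] = 1 (diagonal).
  r[U,V] = 2.8333 / (1.291 · 2.9861) = 2.8333 / 3.855 = 0.735
  r[V,V] = 1 (diagonal).

R is symmetric with unit diagonal. Assembling:

R = [[1, 0.735],
 [0.735, 1]]


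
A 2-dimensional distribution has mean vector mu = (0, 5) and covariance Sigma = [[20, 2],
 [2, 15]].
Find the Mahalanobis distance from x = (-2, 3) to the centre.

Step 1 — centre the observation: (x - mu) = (-2, -2).

Step 2 — invert Sigma. det(Sigma) = 20·15 - (2)² = 296.
  Sigma^{-1} = (1/det) · [[d, -b], [-b, a]] = [[0.0507, -0.0068],
 [-0.0068, 0.0676]].

Step 3 — form the quadratic (x - mu)^T · Sigma^{-1} · (x - mu):
  Sigma^{-1} · (x - mu) = (-0.0878, -0.1216).
  (x - mu)^T · [Sigma^{-1} · (x - mu)] = (-2)·(-0.0878) + (-2)·(-0.1216) = 0.4189.

Step 4 — take square root: d = √(0.4189) ≈ 0.6472.

d(x, mu) = √(0.4189) ≈ 0.6472


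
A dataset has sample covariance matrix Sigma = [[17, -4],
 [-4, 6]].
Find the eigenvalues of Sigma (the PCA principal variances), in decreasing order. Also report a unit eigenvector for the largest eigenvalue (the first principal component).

Step 1 — characteristic polynomial of 2×2 Sigma:
  det(Sigma - λI) = λ² - trace · λ + det = 0.
  trace = 17 + 6 = 23, det = 17·6 - (-4)² = 86.
Step 2 — discriminant:
  Δ = trace² - 4·det = 529 - 344 = 185.
Step 3 — eigenvalues:
  λ = (trace ± √Δ)/2 = (23 ± 13.6015)/2,
  λ_1 = 18.3007,  λ_2 = 4.6993.

Step 4 — unit eigenvector for λ_1: solve (Sigma - λ_1 I)v = 0. First row:
  (17 - 18.3007)·v_x + (-4)·v_y = 0, i.e. (-1.3007)·v_x + (-4)·v_y = 0,
  so v ∝ (b, λ_1 - a) = (-4, 1.3007); multiply by -1 so the first entry is positive: u = (4, -1.3007).
  ||u|| = √((4)² + (-1.3007)²) = √(17.6919) ≈ 4.2062,
  v_1 = u/||u|| ≈ (0.951, -0.3092) (||v_1|| = 1).

λ_1 = 18.3007,  λ_2 = 4.6993;  v_1 ≈ (0.951, -0.3092)


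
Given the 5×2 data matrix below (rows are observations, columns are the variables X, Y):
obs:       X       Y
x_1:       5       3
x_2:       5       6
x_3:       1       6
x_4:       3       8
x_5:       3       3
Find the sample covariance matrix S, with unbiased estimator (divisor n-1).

Step 1 — column means:
  mean(X) = (5 + 5 + 1 + 3 + 3) / 5 = 17/5 = 3.4
  mean(Y) = (3 + 6 + 6 + 8 + 3) / 5 = 26/5 = 5.2

Step 2 — sample covariance S[i,j] = (1/(n-1)) · Σ_k (x_{k,i} - mean_i) · (x_{k,j} - mean_j), with n-1 = 4.
  S[X,X] = ((1.6)·(1.6) + (1.6)·(1.6) + (-2.4)·(-2.4) + (-0.4)·(-0.4) + (-0.4)·(-0.4)) / 4 = 11.2/4 = 2.8
  S[X,Y] = ((1.6)·(-2.2) + (1.6)·(0.8) + (-2.4)·(0.8) + (-0.4)·(2.8) + (-0.4)·(-2.2)) / 4 = -4.4/4 = -1.1
  S[Y,Y] = ((-2.2)·(-2.2) + (0.8)·(0.8) + (0.8)·(0.8) + (2.8)·(2.8) + (-2.2)·(-2.2)) / 4 = 18.8/4 = 4.7

S is symmetric (S[j,i] = S[i,j]). Assembling:

S = [[2.8, -1.1],
 [-1.1, 4.7]]


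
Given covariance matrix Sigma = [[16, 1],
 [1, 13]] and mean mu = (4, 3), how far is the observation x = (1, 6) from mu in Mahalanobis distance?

Step 1 — centre the observation: (x - mu) = (-3, 3).

Step 2 — invert Sigma. det(Sigma) = 16·13 - (1)² = 207.
  Sigma^{-1} = (1/det) · [[d, -b], [-b, a]] = [[0.0628, -0.0048],
 [-0.0048, 0.0773]].

Step 3 — form the quadratic (x - mu)^T · Sigma^{-1} · (x - mu):
  Sigma^{-1} · (x - mu) = (-0.2029, 0.2464).
  (x - mu)^T · [Sigma^{-1} · (x - mu)] = (-3)·(-0.2029) + (3)·(0.2464) = 1.3478.

Step 4 — take square root: d = √(1.3478) ≈ 1.161.

d(x, mu) = √(1.3478) ≈ 1.161


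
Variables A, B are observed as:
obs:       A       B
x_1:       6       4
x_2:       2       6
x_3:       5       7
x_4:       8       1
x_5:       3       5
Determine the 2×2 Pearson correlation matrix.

Step 1 — column means:
  mean(A) = (6 + 2 + 5 + 8 + 3) / 5 = 24/5 = 4.8
  mean(B) = (4 + 6 + 7 + 1 + 5) / 5 = 23/5 = 4.6

Step 2 — sample variances and covariances s[i,j] = (1/(n-1)) · Σ_k (x_{k,i} - mean_i) · (x_{k,j} - mean_j), with n-1 = 4:
  s[A,A] = ((1.2)·(1.2) + (-2.8)·(-2.8) + (0.2)·(0.2) + (3.2)·(3.2) + (-1.8)·(-1.8)) / 4 = 22.8/4 = 5.7
  s[A,B] = ((1.2)·(-0.6) + (-2.8)·(1.4) + (0.2)·(2.4) + (3.2)·(-3.6) + (-1.8)·(0.4)) / 4 = -16.4/4 = -4.1
  s[B,B] = ((-0.6)·(-0.6) + (1.4)·(1.4) + (2.4)·(2.4) + (-3.6)·(-3.6) + (0.4)·(0.4)) / 4 = 21.2/4 = 5.3
  Sample standard deviations s_i = √(s[i,i]):
  s(A) = √(5.7) = 2.3875
  s(B) = √(5.3) = 2.3022

Step 3 — r_{ij} = s_{ij} / (s_i · s_j):
  r[A,A] = 1 (diagonal).
  r[A,B] = -4.1 / (2.3875 · 2.3022) = -4.1 / 5.4964 = -0.7459
  r[B,B] = 1 (diagonal).

R is symmetric with unit diagonal. Assembling:

R = [[1, -0.7459],
 [-0.7459, 1]]


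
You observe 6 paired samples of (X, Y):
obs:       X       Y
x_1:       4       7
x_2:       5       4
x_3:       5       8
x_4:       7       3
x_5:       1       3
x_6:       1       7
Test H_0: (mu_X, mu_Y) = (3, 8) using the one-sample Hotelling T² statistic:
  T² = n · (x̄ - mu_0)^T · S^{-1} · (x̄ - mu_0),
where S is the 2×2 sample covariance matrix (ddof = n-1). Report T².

Step 1 — sample mean vector:
  mean(X) = (4 + 5 + 5 + 7 + 1 + 1) / 6 = 23/6 = 3.8333
  mean(Y) = (7 + 4 + 8 + 3 + 3 + 7) / 6 = 32/6 = 5.3333
  x̄ = (3.8333, 5.3333),  deviation x̄ - mu_0 = (3.8333, 5.3333) - (3, 8) = (0.8333, -2.6667).

Step 2 — sample covariance matrix, S[i,j] = (1/(n-1)) · Σ_k (x_{k,i} - mean_i) · (x_{k,j} - mean_j), divisor n-1 = 5:
  S[X,X] = ((0.1667)·(0.1667) + (1.1667)·(1.1667) + (1.1667)·(1.1667) + (3.1667)·(3.1667) + (-2.8333)·(-2.8333) + (-2.8333)·(-2.8333)) / 5 = 28.8333/5 = 5.7667
  S[X,Y] = ((0.1667)·(1.6667) + (1.1667)·(-1.3333) + (1.1667)·(2.6667) + (3.1667)·(-2.3333) + (-2.8333)·(-2.3333) + (-2.8333)·(1.6667)) / 5 = -3.6667/5 = -0.7333
  S[Y,Y] = ((1.6667)·(1.6667) + (-1.3333)·(-1.3333) + (2.6667)·(2.6667) + (-2.3333)·(-2.3333) + (-2.3333)·(-2.3333) + (1.6667)·(1.6667)) / 5 = 25.3333/5 = 5.0667
  S = [[5.7667, -0.7333],
 [-0.7333, 5.0667]].

Step 3 — invert S. det(S) = 5.7667·5.0667 - (-0.7333)² = 28.68.
  S^{-1} = (1/det) · [[d, -b], [-b, a]] = [[0.1767, 0.0256],
 [0.0256, 0.2011]].

Step 4 — quadratic form (x̄ - mu_0)^T · S^{-1} · (x̄ - mu_0):
  S^{-1} · (x̄ - mu_0) = (0.079, -0.5149),
  (x̄ - mu_0)^T · [...] = (0.8333)·(0.079) + (-2.6667)·(-0.5149) = 1.4389.

Step 5 — scale by n: T² = 6 · 1.4389 = 8.6332.

T² ≈ 8.6332


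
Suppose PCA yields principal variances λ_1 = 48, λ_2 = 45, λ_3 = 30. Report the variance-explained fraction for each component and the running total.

Step 1 — total variance = trace(Sigma) = Σ λ_i = 48 + 45 + 30 = 123.

Step 2 — fraction explained by component i = λ_i / Σ λ:
  PC1: 48/123 = 0.3902
  PC2: 45/123 = 0.3659
  PC3: 30/123 = 0.2439

Step 3 — cumulative fraction after k components = (λ_1 + ... + λ_k) / Σ λ:
  k = 1: 48/123 = 0.3902
  k = 2: (48 + 45)/123 = 93/123 = 0.7561
  k = 3: (48 + 45 + 30)/123 = 123/123 = 1

Summary (fraction, with percent):

explained: PC1 0.3902 (39.02%), PC2 0.3659 (36.59%), PC3 0.2439 (24.39%);  cumulative: 0.3902, 0.7561, 1


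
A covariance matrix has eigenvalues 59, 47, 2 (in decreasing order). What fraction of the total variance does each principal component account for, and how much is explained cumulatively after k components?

Step 1 — total variance = trace(Sigma) = Σ λ_i = 59 + 47 + 2 = 108.

Step 2 — fraction explained by component i = λ_i / Σ λ:
  PC1: 59/108 = 0.5463
  PC2: 47/108 = 0.4352
  PC3: 2/108 = 0.0185

Step 3 — cumulative fraction after k components = (λ_1 + ... + λ_k) / Σ λ:
  k = 1: 59/108 = 0.5463
  k = 2: (59 + 47)/108 = 106/108 = 0.9815
  k = 3: (59 + 47 + 2)/108 = 108/108 = 1

Summary (fraction, with percent):

explained: PC1 0.5463 (54.63%), PC2 0.4352 (43.52%), PC3 0.0185 (1.85%);  cumulative: 0.5463, 0.9815, 1


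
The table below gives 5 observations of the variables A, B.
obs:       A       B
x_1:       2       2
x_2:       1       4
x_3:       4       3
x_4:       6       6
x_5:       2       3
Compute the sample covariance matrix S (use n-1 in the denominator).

Step 1 — column means:
  mean(A) = (2 + 1 + 4 + 6 + 2) / 5 = 15/5 = 3
  mean(B) = (2 + 4 + 3 + 6 + 3) / 5 = 18/5 = 3.6

Step 2 — sample covariance S[i,j] = (1/(n-1)) · Σ_k (x_{k,i} - mean_i) · (x_{k,j} - mean_j), with n-1 = 4.
  S[A,A] = ((-1)·(-1) + (-2)·(-2) + (1)·(1) + (3)·(3) + (-1)·(-1)) / 4 = 16/4 = 4
  S[A,B] = ((-1)·(-1.6) + (-2)·(0.4) + (1)·(-0.6) + (3)·(2.4) + (-1)·(-0.6)) / 4 = 8/4 = 2
  S[B,B] = ((-1.6)·(-1.6) + (0.4)·(0.4) + (-0.6)·(-0.6) + (2.4)·(2.4) + (-0.6)·(-0.6)) / 4 = 9.2/4 = 2.3

S is symmetric (S[j,i] = S[i,j]). Assembling:

S = [[4, 2],
 [2, 2.3]]


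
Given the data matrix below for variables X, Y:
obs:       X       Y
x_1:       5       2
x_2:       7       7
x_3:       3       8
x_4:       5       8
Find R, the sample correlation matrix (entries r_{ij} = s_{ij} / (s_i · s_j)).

Step 1 — column means:
  mean(X) = (5 + 7 + 3 + 5) / 4 = 20/4 = 5
  mean(Y) = (2 + 7 + 8 + 8) / 4 = 25/4 = 6.25

Step 2 — sample variances and covariances s[i,j] = (1/(n-1)) · Σ_k (x_{k,i} - mean_i) · (x_{k,j} - mean_j), with n-1 = 3:
  s[X,X] = ((0)·(0) + (2)·(2) + (-2)·(-2) + (0)·(0)) / 3 = 8/3 = 2.6667
  s[X,Y] = ((0)·(-4.25) + (2)·(0.75) + (-2)·(1.75) + (0)·(1.75)) / 3 = -2/3 = -0.6667
  s[Y,Y] = ((-4.25)·(-4.25) + (0.75)·(0.75) + (1.75)·(1.75) + (1.75)·(1.75)) / 3 = 24.75/3 = 8.25
  Sample standard deviations s_i = √(s[i,i]):
  s(X) = √(2.6667) = 1.633
  s(Y) = √(8.25) = 2.8723

Step 3 — r_{ij} = s_{ij} / (s_i · s_j):
  r[X,X] = 1 (diagonal).
  r[X,Y] = -0.6667 / (1.633 · 2.8723) = -0.6667 / 4.6904 = -0.1421
  r[Y,Y] = 1 (diagonal).

R is symmetric with unit diagonal. Assembling:

R = [[1, -0.1421],
 [-0.1421, 1]]


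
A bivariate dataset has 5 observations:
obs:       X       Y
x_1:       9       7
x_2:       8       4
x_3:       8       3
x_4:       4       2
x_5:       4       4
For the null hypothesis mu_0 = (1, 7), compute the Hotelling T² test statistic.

Step 1 — sample mean vector:
  mean(X) = (9 + 8 + 8 + 4 + 4) / 5 = 33/5 = 6.6
  mean(Y) = (7 + 4 + 3 + 2 + 4) / 5 = 20/5 = 4
  x̄ = (6.6, 4),  deviation x̄ - mu_0 = (6.6, 4) - (1, 7) = (5.6, -3).

Step 2 — sample covariance matrix, S[i,j] = (1/(n-1)) · Σ_k (x_{k,i} - mean_i) · (x_{k,j} - mean_j), divisor n-1 = 4:
  S[X,X] = ((2.4)·(2.4) + (1.4)·(1.4) + (1.4)·(1.4) + (-2.6)·(-2.6) + (-2.6)·(-2.6)) / 4 = 23.2/4 = 5.8
  S[X,Y] = ((2.4)·(3) + (1.4)·(0) + (1.4)·(-1) + (-2.6)·(-2) + (-2.6)·(0)) / 4 = 11/4 = 2.75
  S[Y,Y] = ((3)·(3) + (0)·(0) + (-1)·(-1) + (-2)·(-2) + (0)·(0)) / 4 = 14/4 = 3.5
  S = [[5.8, 2.75],
 [2.75, 3.5]].

Step 3 — invert S. det(S) = 5.8·3.5 - (2.75)² = 12.7375.
  S^{-1} = (1/det) · [[d, -b], [-b, a]] = [[0.2748, -0.2159],
 [-0.2159, 0.4553]].

Step 4 — quadratic form (x̄ - mu_0)^T · S^{-1} · (x̄ - mu_0):
  S^{-1} · (x̄ - mu_0) = (2.1865, -2.5751),
  (x̄ - mu_0)^T · [...] = (5.6)·(2.1865) + (-3)·(-2.5751) = 19.9694.

Step 5 — scale by n: T² = 5 · 19.9694 = 99.8469.

T² ≈ 99.8469


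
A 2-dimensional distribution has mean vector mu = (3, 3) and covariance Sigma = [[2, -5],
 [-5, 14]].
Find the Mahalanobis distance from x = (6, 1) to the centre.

Step 1 — centre the observation: (x - mu) = (3, -2).

Step 2 — invert Sigma. det(Sigma) = 2·14 - (-5)² = 3.
  Sigma^{-1} = (1/det) · [[d, -b], [-b, a]] = [[4.6667, 1.6667],
 [1.6667, 0.6667]].

Step 3 — form the quadratic (x - mu)^T · Sigma^{-1} · (x - mu):
  Sigma^{-1} · (x - mu) = (10.6667, 3.6667).
  (x - mu)^T · [Sigma^{-1} · (x - mu)] = (3)·(10.6667) + (-2)·(3.6667) = 24.6667.

Step 4 — take square root: d = √(24.6667) ≈ 4.9666.

d(x, mu) = √(24.6667) ≈ 4.9666


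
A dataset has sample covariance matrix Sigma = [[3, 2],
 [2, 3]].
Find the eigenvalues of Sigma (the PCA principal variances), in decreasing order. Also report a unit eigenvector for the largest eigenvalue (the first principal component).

Step 1 — characteristic polynomial of 2×2 Sigma:
  det(Sigma - λI) = λ² - trace · λ + det = 0.
  trace = 3 + 3 = 6, det = 3·3 - (2)² = 5.
Step 2 — discriminant:
  Δ = trace² - 4·det = 36 - 20 = 16.
Step 3 — eigenvalues:
  λ = (trace ± √Δ)/2 = (6 ± 4)/2,
  λ_1 = 5,  λ_2 = 1.

Step 4 — unit eigenvector for λ_1: solve (Sigma - λ_1 I)v = 0. First row:
  (3 - 5)·v_x + (2)·v_y = 0, i.e. (-2)·v_x + (2)·v_y = 0,
  so v ∝ (b, λ_1 - a) = (2, 2) = u.
  ||u|| = √((2)² + (2)²) = √(8) ≈ 2.8284,
  v_1 = u/||u|| ≈ (0.7071, 0.7071) (||v_1|| = 1).

λ_1 = 5,  λ_2 = 1;  v_1 ≈ (0.7071, 0.7071)


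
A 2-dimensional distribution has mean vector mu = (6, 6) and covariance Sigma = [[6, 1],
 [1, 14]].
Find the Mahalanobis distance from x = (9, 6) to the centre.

Step 1 — centre the observation: (x - mu) = (3, 0).

Step 2 — invert Sigma. det(Sigma) = 6·14 - (1)² = 83.
  Sigma^{-1} = (1/det) · [[d, -b], [-b, a]] = [[0.1687, -0.012],
 [-0.012, 0.0723]].

Step 3 — form the quadratic (x - mu)^T · Sigma^{-1} · (x - mu):
  Sigma^{-1} · (x - mu) = (0.506, -0.0361).
  (x - mu)^T · [Sigma^{-1} · (x - mu)] = (3)·(0.506) + (0)·(-0.0361) = 1.5181.

Step 4 — take square root: d = √(1.5181) ≈ 1.2321.

d(x, mu) = √(1.5181) ≈ 1.2321


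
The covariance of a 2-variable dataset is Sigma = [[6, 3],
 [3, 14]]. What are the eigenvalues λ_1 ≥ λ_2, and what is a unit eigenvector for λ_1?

Step 1 — characteristic polynomial of 2×2 Sigma:
  det(Sigma - λI) = λ² - trace · λ + det = 0.
  trace = 6 + 14 = 20, det = 6·14 - (3)² = 75.
Step 2 — discriminant:
  Δ = trace² - 4·det = 400 - 300 = 100.
Step 3 — eigenvalues:
  λ = (trace ± √Δ)/2 = (20 ± 10)/2,
  λ_1 = 15,  λ_2 = 5.

Step 4 — unit eigenvector for λ_1: solve (Sigma - λ_1 I)v = 0. First row:
  (6 - 15)·v_x + (3)·v_y = 0, i.e. (-9)·v_x + (3)·v_y = 0,
  so v ∝ (b, λ_1 - a) = (3, 9) = u.
  ||u|| = √((3)² + (9)²) = √(90) ≈ 9.4868,
  v_1 = u/||u|| ≈ (0.3162, 0.9487) (||v_1|| = 1).

λ_1 = 15,  λ_2 = 5;  v_1 ≈ (0.3162, 0.9487)


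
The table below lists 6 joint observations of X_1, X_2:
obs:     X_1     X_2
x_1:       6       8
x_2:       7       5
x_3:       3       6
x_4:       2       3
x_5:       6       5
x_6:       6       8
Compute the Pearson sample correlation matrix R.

Step 1 — column means:
  mean(X_1) = (6 + 7 + 3 + 2 + 6 + 6) / 6 = 30/6 = 5
  mean(X_2) = (8 + 5 + 6 + 3 + 5 + 8) / 6 = 35/6 = 5.8333

Step 2 — sample variances and covariances s[i,j] = (1/(n-1)) · Σ_k (x_{k,i} - mean_i) · (x_{k,j} - mean_j), with n-1 = 5:
  s[X_1,X_1] = ((1)·(1) + (2)·(2) + (-2)·(-2) + (-3)·(-3) + (1)·(1) + (1)·(1)) / 5 = 20/5 = 4
  s[X_1,X_2] = ((1)·(2.1667) + (2)·(-0.8333) + (-2)·(0.1667) + (-3)·(-2.8333) + (1)·(-0.8333) + (1)·(2.1667)) / 5 = 10/5 = 2
  s[X_2,X_2] = ((2.1667)·(2.1667) + (-0.8333)·(-0.8333) + (0.1667)·(0.1667) + (-2.8333)·(-2.8333) + (-0.8333)·(-0.8333) + (2.1667)·(2.1667)) / 5 = 18.8333/5 = 3.7667
  Sample standard deviations s_i = √(s[i,i]):
  s(X_1) = √(4) = 2
  s(X_2) = √(3.7667) = 1.9408

Step 3 — r_{ij} = s_{ij} / (s_i · s_j):
  r[X_1,X_1] = 1 (diagonal).
  r[X_1,X_2] = 2 / (2 · 1.9408) = 2 / 3.8816 = 0.5153
  r[X_2,X_2] = 1 (diagonal).

R is symmetric with unit diagonal. Assembling:

R = [[1, 0.5153],
 [0.5153, 1]]


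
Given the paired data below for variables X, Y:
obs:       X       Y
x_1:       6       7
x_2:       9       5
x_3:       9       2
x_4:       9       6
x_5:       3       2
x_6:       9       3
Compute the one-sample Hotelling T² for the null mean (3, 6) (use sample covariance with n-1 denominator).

Step 1 — sample mean vector:
  mean(X) = (6 + 9 + 9 + 9 + 3 + 9) / 6 = 45/6 = 7.5
  mean(Y) = (7 + 5 + 2 + 6 + 2 + 3) / 6 = 25/6 = 4.1667
  x̄ = (7.5, 4.1667),  deviation x̄ - mu_0 = (7.5, 4.1667) - (3, 6) = (4.5, -1.8333).

Step 2 — sample covariance matrix, S[i,j] = (1/(n-1)) · Σ_k (x_{k,i} - mean_i) · (x_{k,j} - mean_j), divisor n-1 = 5:
  S[X,X] = ((-1.5)·(-1.5) + (1.5)·(1.5) + (1.5)·(1.5) + (1.5)·(1.5) + (-4.5)·(-4.5) + (1.5)·(1.5)) / 5 = 31.5/5 = 6.3
  S[X,Y] = ((-1.5)·(2.8333) + (1.5)·(0.8333) + (1.5)·(-2.1667) + (1.5)·(1.8333) + (-4.5)·(-2.1667) + (1.5)·(-1.1667)) / 5 = 4.5/5 = 0.9
  S[Y,Y] = ((2.8333)·(2.8333) + (0.8333)·(0.8333) + (-2.1667)·(-2.1667) + (1.8333)·(1.8333) + (-2.1667)·(-2.1667) + (-1.1667)·(-1.1667)) / 5 = 22.8333/5 = 4.5667
  S = [[6.3, 0.9],
 [0.9, 4.5667]].

Step 3 — invert S. det(S) = 6.3·4.5667 - (0.9)² = 27.96.
  S^{-1} = (1/det) · [[d, -b], [-b, a]] = [[0.1633, -0.0322],
 [-0.0322, 0.2253]].

Step 4 — quadratic form (x̄ - mu_0)^T · S^{-1} · (x̄ - mu_0):
  S^{-1} · (x̄ - mu_0) = (0.794, -0.5579),
  (x̄ - mu_0)^T · [...] = (4.5)·(0.794) + (-1.8333)·(-0.5579) = 4.5959.

Step 5 — scale by n: T² = 6 · 4.5959 = 27.5751.

T² ≈ 27.5751


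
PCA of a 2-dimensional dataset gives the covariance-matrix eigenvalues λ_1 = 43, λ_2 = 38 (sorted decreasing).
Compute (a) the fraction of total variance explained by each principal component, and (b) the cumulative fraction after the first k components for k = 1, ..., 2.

Step 1 — total variance = trace(Sigma) = Σ λ_i = 43 + 38 = 81.

Step 2 — fraction explained by component i = λ_i / Σ λ:
  PC1: 43/81 = 0.5309
  PC2: 38/81 = 0.4691

Step 3 — cumulative fraction after k components = (λ_1 + ... + λ_k) / Σ λ:
  k = 1: 43/81 = 0.5309
  k = 2: (43 + 38)/81 = 81/81 = 1

Summary (fraction, with percent):

explained: PC1 0.5309 (53.09%), PC2 0.4691 (46.91%);  cumulative: 0.5309, 1


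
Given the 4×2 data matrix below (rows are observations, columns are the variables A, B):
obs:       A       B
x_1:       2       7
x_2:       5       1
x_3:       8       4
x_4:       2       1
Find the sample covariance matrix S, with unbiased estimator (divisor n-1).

Step 1 — column means:
  mean(A) = (2 + 5 + 8 + 2) / 4 = 17/4 = 4.25
  mean(B) = (7 + 1 + 4 + 1) / 4 = 13/4 = 3.25

Step 2 — sample covariance S[i,j] = (1/(n-1)) · Σ_k (x_{k,i} - mean_i) · (x_{k,j} - mean_j), with n-1 = 3.
  S[A,A] = ((-2.25)·(-2.25) + (0.75)·(0.75) + (3.75)·(3.75) + (-2.25)·(-2.25)) / 3 = 24.75/3 = 8.25
  S[A,B] = ((-2.25)·(3.75) + (0.75)·(-2.25) + (3.75)·(0.75) + (-2.25)·(-2.25)) / 3 = -2.25/3 = -0.75
  S[B,B] = ((3.75)·(3.75) + (-2.25)·(-2.25) + (0.75)·(0.75) + (-2.25)·(-2.25)) / 3 = 24.75/3 = 8.25

S is symmetric (S[j,i] = S[i,j]). Assembling:

S = [[8.25, -0.75],
 [-0.75, 8.25]]
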